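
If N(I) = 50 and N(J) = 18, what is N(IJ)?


N(IJ) = N(I) * N(J)
= 50 * 18
= 900

900


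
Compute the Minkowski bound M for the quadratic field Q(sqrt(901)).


d = 901, d mod 4 = 1, so disc(K) = d = 901; |disc(K)| = 901
Real quadratic field, so n = 2, s = r2 = 0, r1 = 2
M = (n!/n^n) * (4/pi)^s * sqrt(|disc(K)|) = (2!/2^2) * (4/pi)^0 * sqrt(901)
= 0.5 * 1.000000 * 30.016662
= 15.0083

15.0083


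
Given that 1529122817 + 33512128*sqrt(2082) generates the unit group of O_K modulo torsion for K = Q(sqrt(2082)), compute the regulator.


epsilon = 1529122817 + 33512128*sqrt(2082)
= 3.0582e+09
R = ln(3.0582e+09)
= 21.8411

21.8411


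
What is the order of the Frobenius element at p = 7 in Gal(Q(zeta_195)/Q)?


The Frobenius at p in Gal(Q(zeta_n)/Q) = (Z/nZ)* is the class of p, so its order is ord_195(7), the smallest k >= 1 with 7^k = 1 mod 195.
n = 195 = 3 * 5 * 13, phi(195) = 96; the order divides phi(n).
Divisors of 96: 1, 2, 3, 4, 6, 8, 12, 16, 24, 32, 48, 96
Repeated squaring mod 195: 7^1 = 7, 7^2 = 49, 7^4 = 61, 7^8 = 16, 7^16 = 61, 7^32 = 16, 7^64 = 61
Test divisors in increasing order:
  k=1: 7^1 = 7 mod 195
  k=2: 7^2 = 49 mod 195
  k=3: 7^3 = 49 * 7 = 148 mod 195
  k=4: 7^4 = 61 mod 195
  k=6: 7^6 = 61 * 49 = 64 mod 195
  k=8: 7^8 = 16 mod 195
  k=12: 7^12 = 16 * 61 = 1 mod 195  <- first divisor giving 1
Order = 12

12


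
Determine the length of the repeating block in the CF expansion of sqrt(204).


Run the CF algorithm for sqrt(204).
a_0 = floor(sqrt(204)) = 14; set m_0=0, q_0=1.
Recurrence: m' = q*a - m,  q' = (d - m'^2)/q,  a' = floor((a_0 + m')/q').
  step 1: m=14, q=8, a=3
  step 2: m=10, q=13, a=1
  step 3: m=3, q=15, a=1
  step 4: m=12, q=4, a=6
  step 5: m=12, q=15, a=1
  step 6: m=3, q=13, a=1
  step 7: m=10, q=8, a=3
  step 8: m=14, q=1, a=28
a_8 = 2*a_0 = 28, so the period closes here.
sqrt(204) = [14; 3, 1, 1, 6, 1, 1, 3, 28]
Period length = 8

8


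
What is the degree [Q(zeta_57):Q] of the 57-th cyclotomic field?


The degree equals Euler's totient phi(57).
57 = 3 * 19
phi(57) = 36

36


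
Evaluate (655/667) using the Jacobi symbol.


Compute (655/667) via quadratic reciprocity:
  reciprocity: (655/667) -> -(667/655)
  reduce: (12/655)
  pull out 2: (2/655) = +1  (since 655 mod 8 = 7)
  pull out 2: (2/655) = +1  (since 655 mod 8 = 7)
  reciprocity: (3/655) -> -(655/3)
  reduce: (1/3)
  (1/3) = 1
Product of signs = 1

1


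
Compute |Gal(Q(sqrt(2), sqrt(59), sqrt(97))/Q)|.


The 3 square roots of distinct primes are multiplicatively independent over Q,
so [K:Q] = 2^3 and Gal(K/Q) is isomorphic to (Z/2Z)^3.
|Gal| = 2^3 = 8

8


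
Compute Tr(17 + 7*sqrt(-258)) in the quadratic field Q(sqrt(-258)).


Tr(a + b*sqrt(d)) = (a + b*sqrt(d)) + (a - b*sqrt(d)) = 2a
= 2 * (17)
= 34

34


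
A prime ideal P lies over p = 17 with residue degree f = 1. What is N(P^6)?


N(P^a) = p^(a*f)
= 17^(6*1)
= 17^6
= 24137569

24137569


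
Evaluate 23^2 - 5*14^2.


x^2 - d*y^2
= 23^2 - 5*14^2
= 529 - 980
= -451

-451


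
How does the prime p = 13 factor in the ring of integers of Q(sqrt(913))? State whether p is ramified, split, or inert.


K = Q(sqrt(913)). Since d mod 4 = 1, disc(K) = 913.
Check p | disc: 913 mod 13 = 3.
p does not divide disc. Compute Legendre symbol (d/p):
3^((13-1)/2) mod 13 = 1
(d/p) = 1, so p splits: (p) = P*P' with e=1, f=1, g=2.
Therefore p is split.

split


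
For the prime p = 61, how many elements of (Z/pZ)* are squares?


For prime p, the number of non-zero quadratic residues is (p-1)/2.
= (61-1)/2
= 30

30


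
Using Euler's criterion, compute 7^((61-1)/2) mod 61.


p = 61 is prime and the exponent is (p-1)/2 = 30, so by Euler's criterion 7^30 = (7/61) = +1 or -1 mod 61.
Compute by square-and-multiply:
  30 = 16 + 8 + 4 + 2 (binary 11110)
  Repeated squaring mod 61: 7^1 = 7, 7^2 = 49, 7^4 = 22, 7^8 = 57, 7^16 = 16
  7^30 = 7^16 * 7^8 * 7^4 * 7^2 = 16 * 57 * 22 * 49 mod 61
    16 * 57 = 912 = 58 mod 61
    58 * 22 = 1276 = 56 mod 61
    56 * 49 = 2744 = 60 mod 61
  7^30 = 60 mod 61
Result 60 = p - 1 = -1 mod 61: 7 is a quadratic non-residue mod 61. As a residue in [0, p-1] the value is 60.
7^30 mod 61 = 60

60


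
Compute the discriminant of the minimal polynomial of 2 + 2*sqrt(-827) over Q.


The element 2 + 2*sqrt(-827) has minimal polynomial:
x^2 - 4*x + 3312
Discriminant = (-4)^2 - 4*(3312)
= 16 - 13248
= -13232

-13232


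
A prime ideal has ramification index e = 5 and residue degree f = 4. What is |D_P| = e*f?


|D_P| = e * f
= 5 * 4
= 20

20


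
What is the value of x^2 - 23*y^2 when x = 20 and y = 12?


x^2 - d*y^2
= 20^2 - 23*12^2
= 400 - 3312
= -2912

-2912


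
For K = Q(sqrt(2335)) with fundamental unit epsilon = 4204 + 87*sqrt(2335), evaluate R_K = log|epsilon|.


epsilon = 4204 + 87*sqrt(2335)
= 8407.9999
R = ln(8407.9999)
= 9.0369

9.0369


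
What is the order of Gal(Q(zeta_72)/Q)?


|Gal(Q(zeta_72)/Q)| = phi(72)
= 24

24


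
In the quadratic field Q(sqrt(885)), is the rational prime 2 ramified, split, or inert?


K = Q(sqrt(885)). Since d mod 4 = 1, disc(K) = 885.
Check p | disc: 885 mod 2 = 1.
p=2 does not divide disc (d is 1 mod 4). 2 splits iff d = 1 mod 8.
d mod 8 = 5, so (d/2) = -1.
(d/p) = -1, so p is inert: (p) stays prime with e=1, f=2, g=1.
Therefore p is inert.

inert


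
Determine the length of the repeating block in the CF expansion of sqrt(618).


Run the CF algorithm for sqrt(618).
a_0 = floor(sqrt(618)) = 24; set m_0=0, q_0=1.
Recurrence: m' = q*a - m,  q' = (d - m'^2)/q,  a' = floor((a_0 + m')/q').
  step 1: m=24, q=42, a=1
  step 2: m=18, q=7, a=6
  step 3: m=24, q=6, a=8
  step 4: m=24, q=7, a=6
  step 5: m=18, q=42, a=1
  step 6: m=24, q=1, a=48
a_6 = 2*a_0 = 48, so the period closes here.
sqrt(618) = [24; 1, 6, 8, 6, 1, 48]
Period length = 6

6


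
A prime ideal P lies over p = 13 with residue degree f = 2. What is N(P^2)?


N(P^a) = p^(a*f)
= 13^(2*2)
= 13^4
= 28561

28561


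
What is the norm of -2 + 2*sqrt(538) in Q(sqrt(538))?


N(a + b*sqrt(d)) = a^2 - d*b^2
= (-2)^2 - (538)*(2)^2
= 4 - 2152
= -2148

-2148


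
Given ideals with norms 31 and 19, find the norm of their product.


N(IJ) = N(I) * N(J)
= 31 * 19
= 589

589


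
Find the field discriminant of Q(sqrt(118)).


For K = Q(sqrt(d)) with d squarefree: disc(K) = d if d = 1 mod 4, and disc(K) = 4d if d = 2 or 3 mod 4.
Here d = 118, and d mod 4 = 2.
d = 2 mod 4, not 1 (O_K = Z[sqrt(d)]), so disc(K) = 4d = 4 * (118) = 472

472


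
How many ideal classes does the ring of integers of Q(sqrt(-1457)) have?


K = Q(sqrt(-1457)). d mod 4 = 3, so D = disc(K) = 4d = -5828
h(K) equals the number of primitive reduced positive-definite forms (a, b, c) = a*x^2 + b*x*y + c*y^2 with b^2 - 4ac = D,
where reduced means |b| <= a <= c, with b >= 0 whenever |b| = a or a = c, and primitive means gcd(a, b, c) = 1.
Reduced forces 3a^2 <= |D| = 5828, so 1 <= a <= 44; b must have the parity of D, and c = (b^2 - D)/(4a) must be an integer >= a.
Enumerate a = 1..44, b in [-a, a]:
  a=1: (1, 0, 1457)  [1]
  a=2: (2, 2, 729)  [1]
  a=3: (3, -2, 486), (3, 2, 486)  [2]
  a=4..5: none
  a=6: (6, -2, 243), (6, 2, 243)  [2]
  a=7..8: none
  a=9: (9, -2, 162), (9, 2, 162)  [2]
  a=10..12: none
  a=13: (13, -10, 114), (13, 10, 114)  [2]
  a=14..17: none
  a=18: (18, -2, 81), (18, 2, 81)  [2]
  a=19: (19, -10, 78), (19, 10, 78)  [2]
  a=20..25: none
  a=26: (26, -10, 57), (26, 10, 57)  [2]
  a=27: (27, -2, 54), (27, 2, 54)  [2]
  a=28: none
  a=29: (29, -28, 57), (29, 28, 57)  [2]
  a=30: none
  a=31: (31, 0, 47)  [1]
  a=32..37: none
  a=38: (38, -10, 39), (38, 10, 39)  [2]
  a=39: (39, 16, 39)  [1]
  a=40..44: none
Total reduced forms: 1 + 1 + 2 + 2 + 2 + 2 + 2 + 2 + 2 + 2 + 2 + 1 + 2 + 1 = 24
h = 24

24


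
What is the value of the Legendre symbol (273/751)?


p = 751 is prime, so compute (273/751) with the reciprocity algorithm (Jacobi-symbol steps: pull out 2s via (2/n), flip via reciprocity, reduce):
  reciprocity: (273/751) -> +(751/273)
  reduce: (205/273)
  reciprocity: (205/273) -> +(273/205)
  reduce: (68/205)
  pull out 2: (2/205) = -1  (since 205 mod 8 = 5)
  pull out 2: (2/205) = -1  (since 205 mod 8 = 5)
  reciprocity: (17/205) -> +(205/17)
  reduce: (1/17)
  (1/17) = 1
Product of signs = 1
(273/751) = 1

1


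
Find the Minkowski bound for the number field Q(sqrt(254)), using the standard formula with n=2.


d = 254, d mod 4 = 2, so disc(K) = 4d = 1016; |disc(K)| = 1016
Real quadratic field, so n = 2, s = r2 = 0, r1 = 2
M = (n!/n^n) * (4/pi)^s * sqrt(|disc(K)|) = (2!/2^2) * (4/pi)^0 * sqrt(1016)
= 0.5 * 1.000000 * 31.874755
= 15.9374

15.9374


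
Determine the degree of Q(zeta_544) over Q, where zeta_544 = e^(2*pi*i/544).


The degree equals Euler's totient phi(544).
544 = 2^5 * 17
phi(544) = 256

256


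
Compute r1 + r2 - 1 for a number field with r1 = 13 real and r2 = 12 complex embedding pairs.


By Dirichlet's unit theorem:
rank = r1 + r2 - 1
= 13 + 12 - 1
= 24

24


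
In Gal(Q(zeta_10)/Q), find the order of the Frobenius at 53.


The Frobenius at p in Gal(Q(zeta_n)/Q) = (Z/nZ)* is the class of p, so its order is ord_10(53), the smallest k >= 1 with 53^k = 1 mod 10.
n = 10 = 2 * 5, phi(10) = 4; the order divides phi(n).
Divisors of 4: 1, 2, 4
Repeated squaring mod 10: 53^1 = 3, 53^2 = 9, 53^4 = 1
Test divisors in increasing order:
  k=1: 53^1 = 3 mod 10
  k=2: 53^2 = 9 mod 10
  k=4: 53^4 = 1 mod 10  <- first divisor giving 1
Order = 4

4


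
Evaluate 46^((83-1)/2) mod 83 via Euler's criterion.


p = 83 is prime and the exponent is (p-1)/2 = 41, so by Euler's criterion 46^41 = (46/83) = +1 or -1 mod 83.
Compute by square-and-multiply:
  41 = 32 + 8 + 1 (binary 101001)
  Repeated squaring mod 83: 46^1 = 46, 46^2 = 41, 46^4 = 21, 46^8 = 26, 46^16 = 12, 46^32 = 61
  46^41 = 46^32 * 46^8 * 46^1 = 61 * 26 * 46 mod 83
    61 * 26 = 1586 = 9 mod 83
    9 * 46 = 414 = 82 mod 83
  46^41 = 82 mod 83
Result 82 = p - 1 = -1 mod 83: 46 is a quadratic non-residue mod 83. As a residue in [0, p-1] the value is 82.
46^41 mod 83 = 82

82


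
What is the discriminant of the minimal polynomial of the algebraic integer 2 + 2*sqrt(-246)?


The element 2 + 2*sqrt(-246) has minimal polynomial:
x^2 - 4*x + 988
Discriminant = (-4)^2 - 4*(988)
= 16 - 3952
= -3936

-3936


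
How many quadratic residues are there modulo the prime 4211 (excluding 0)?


For prime p, the number of non-zero quadratic residues is (p-1)/2.
= (4211-1)/2
= 2105

2105


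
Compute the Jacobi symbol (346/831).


Compute (346/831) via quadratic reciprocity:
  pull out 2: (2/831) = +1  (since 831 mod 8 = 7)
  reciprocity: (173/831) -> +(831/173)
  reduce: (139/173)
  reciprocity: (139/173) -> +(173/139)
  reduce: (34/139)
  pull out 2: (2/139) = -1  (since 139 mod 8 = 3)
  reciprocity: (17/139) -> +(139/17)
  reduce: (3/17)
  reciprocity: (3/17) -> +(17/3)
  reduce: (2/3)
  pull out 2: (2/3) = -1  (since 3 mod 8 = 3)
  (1/3) = 1
Product of signs = 1

1


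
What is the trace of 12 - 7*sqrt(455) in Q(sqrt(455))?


Tr(a + b*sqrt(d)) = (a + b*sqrt(d)) + (a - b*sqrt(d)) = 2a
= 2 * (12)
= 24

24


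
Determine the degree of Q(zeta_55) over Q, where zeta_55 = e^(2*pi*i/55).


The degree equals Euler's totient phi(55).
55 = 5 * 11
phi(55) = 40

40


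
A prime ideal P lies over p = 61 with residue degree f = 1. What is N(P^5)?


N(P^a) = p^(a*f)
= 61^(5*1)
= 61^5
= 844596301

844596301


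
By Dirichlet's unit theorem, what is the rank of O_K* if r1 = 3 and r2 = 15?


By Dirichlet's unit theorem:
rank = r1 + r2 - 1
= 3 + 15 - 1
= 17

17


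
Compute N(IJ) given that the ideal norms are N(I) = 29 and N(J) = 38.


N(IJ) = N(I) * N(J)
= 29 * 38
= 1102

1102


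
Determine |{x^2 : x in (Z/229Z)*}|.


For prime p, the number of non-zero quadratic residues is (p-1)/2.
= (229-1)/2
= 114

114


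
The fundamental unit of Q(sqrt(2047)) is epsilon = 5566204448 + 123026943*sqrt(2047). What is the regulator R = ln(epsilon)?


epsilon = 5566204448 + 123026943*sqrt(2047)
= 1.1132e+10
R = ln(1.1132e+10)
= 23.1331

23.1331


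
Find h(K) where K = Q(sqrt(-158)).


K = Q(sqrt(-158)). d mod 4 = 2, so D = disc(K) = 4d = -632
h(K) equals the number of primitive reduced positive-definite forms (a, b, c) = a*x^2 + b*x*y + c*y^2 with b^2 - 4ac = D,
where reduced means |b| <= a <= c, with b >= 0 whenever |b| = a or a = c, and primitive means gcd(a, b, c) = 1.
Reduced forces 3a^2 <= |D| = 632, so 1 <= a <= 14; b must have the parity of D, and c = (b^2 - D)/(4a) must be an integer >= a.
Enumerate a = 1..14, b in [-a, a]:
  a=1: (1, 0, 158)  [1]
  a=2: (2, 0, 79)  [1]
  a=3: (3, -2, 53), (3, 2, 53)  [2]
  a=4..5: none
  a=6: (6, -4, 27), (6, 4, 27)  [2]
  a=7..8: none
  a=9: (9, -4, 18), (9, 4, 18)  [2]
  a=10..14: none
Total reduced forms: 1 + 1 + 2 + 2 + 2 = 8
h = 8

8


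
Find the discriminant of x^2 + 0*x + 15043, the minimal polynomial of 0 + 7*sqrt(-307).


The element 0 + 7*sqrt(-307) has minimal polynomial:
x^2 + 0*x + 15043
Discriminant = (0)^2 - 4*(15043)
= 0 - 60172
= -60172

-60172


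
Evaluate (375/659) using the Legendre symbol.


p = 659 is prime, so compute (375/659) with the reciprocity algorithm (Jacobi-symbol steps: pull out 2s via (2/n), flip via reciprocity, reduce):
  reciprocity: (375/659) -> -(659/375)
  reduce: (284/375)
  pull out 2: (2/375) = +1  (since 375 mod 8 = 7)
  pull out 2: (2/375) = +1  (since 375 mod 8 = 7)
  reciprocity: (71/375) -> -(375/71)
  reduce: (20/71)
  pull out 2: (2/71) = +1  (since 71 mod 8 = 7)
  pull out 2: (2/71) = +1  (since 71 mod 8 = 7)
  reciprocity: (5/71) -> +(71/5)
  reduce: (1/5)
  (1/5) = 1
Product of signs = 1
(375/659) = 1

1


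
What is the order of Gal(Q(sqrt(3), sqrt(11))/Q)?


The 2 square roots of distinct primes are multiplicatively independent over Q,
so [K:Q] = 2^2 and Gal(K/Q) is isomorphic to (Z/2Z)^2.
|Gal| = 2^2 = 4

4


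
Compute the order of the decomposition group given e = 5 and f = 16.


|D_P| = e * f
= 5 * 16
= 80

80


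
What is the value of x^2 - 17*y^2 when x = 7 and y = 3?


x^2 - d*y^2
= 7^2 - 17*3^2
= 49 - 153
= -104

-104


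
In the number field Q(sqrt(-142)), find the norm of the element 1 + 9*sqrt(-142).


N(a + b*sqrt(d)) = a^2 - d*b^2
= (1)^2 - (-142)*(9)^2
= 1 + 11502
= 11503

11503


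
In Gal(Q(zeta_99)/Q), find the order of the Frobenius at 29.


The Frobenius at p in Gal(Q(zeta_n)/Q) = (Z/nZ)* is the class of p, so its order is ord_99(29), the smallest k >= 1 with 29^k = 1 mod 99.
n = 99 = 3^2 * 11, phi(99) = 60; the order divides phi(n).
Divisors of 60: 1, 2, 3, 4, 5, 6, 10, 12, 15, 20, 30, 60
Repeated squaring mod 99: 29^1 = 29, 29^2 = 49, 29^4 = 25, 29^8 = 31, 29^16 = 70, 29^32 = 49
Test divisors in increasing order:
  k=1: 29^1 = 29 mod 99
  k=2: 29^2 = 49 mod 99
  k=3: 29^3 = 49 * 29 = 35 mod 99
  k=4: 29^4 = 25 mod 99
  k=5: 29^5 = 25 * 29 = 32 mod 99
  k=6: 29^6 = 25 * 49 = 37 mod 99
  k=10: 29^10 = 31 * 49 = 34 mod 99
  k=12: 29^12 = 31 * 25 = 82 mod 99
  k=15: 29^15 = 31 * 25 * 49 * 29 = 98 mod 99
  k=20: 29^20 = 70 * 25 = 67 mod 99
  k=30: 29^30 = 70 * 31 * 25 * 49 = 1 mod 99  <- first divisor giving 1
Order = 30

30


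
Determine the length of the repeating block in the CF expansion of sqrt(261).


Run the CF algorithm for sqrt(261).
a_0 = floor(sqrt(261)) = 16; set m_0=0, q_0=1.
Recurrence: m' = q*a - m,  q' = (d - m'^2)/q,  a' = floor((a_0 + m')/q').
  step 1: m=16, q=5, a=6
  step 2: m=14, q=13, a=2
  step 3: m=12, q=9, a=3
  step 4: m=15, q=4, a=7
  step 5: m=13, q=23, a=1
  step 6: m=10, q=7, a=3
  step 7: m=11, q=20, a=1
  step 8: m=9, q=9, a=2
  step 9: m=9, q=20, a=1
  step 10: m=11, q=7, a=3
  step 11: m=10, q=23, a=1
  step 12: m=13, q=4, a=7
  step 13: m=15, q=9, a=3
  step 14: m=12, q=13, a=2
  step 15: m=14, q=5, a=6
  step 16: m=16, q=1, a=32
a_16 = 2*a_0 = 32, so the period closes here.
sqrt(261) = [16; 6, 2, 3, 7, 1, 3, 1, 2, 1, 3, 1, 7, 3, 2, 6, 32]
Period length = 16

16


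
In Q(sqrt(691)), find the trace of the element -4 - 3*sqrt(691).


Tr(a + b*sqrt(d)) = (a + b*sqrt(d)) + (a - b*sqrt(d)) = 2a
= 2 * (-4)
= -8

-8


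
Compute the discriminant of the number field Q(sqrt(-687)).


For K = Q(sqrt(d)) with d squarefree: disc(K) = d if d = 1 mod 4, and disc(K) = 4d if d = 2 or 3 mod 4.
Here d = -687, and d mod 4 = 1.
d = 1 mod 4 (O_K = Z[(1+sqrt(d))/2]), so disc(K) = d = -687

-687


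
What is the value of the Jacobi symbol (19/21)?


Compute (19/21) via quadratic reciprocity:
  reciprocity: (19/21) -> +(21/19)
  reduce: (2/19)
  pull out 2: (2/19) = -1  (since 19 mod 8 = 3)
  (1/19) = 1
Product of signs = -1

-1


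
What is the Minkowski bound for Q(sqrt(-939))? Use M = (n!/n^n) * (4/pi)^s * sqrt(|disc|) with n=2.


d = -939, d mod 4 = 1, so disc(K) = d = -939; |disc(K)| = 939
Imaginary quadratic field, so n = 2, s = r2 = 1, r1 = 0
M = (n!/n^n) * (4/pi)^s * sqrt(|disc(K)|) = (2!/2^2) * (4/pi)^1 * sqrt(939)
= 0.5 * 1.273240 * 30.643107
= 19.5080

19.5080


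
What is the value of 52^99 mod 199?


p = 199 is prime and the exponent is (p-1)/2 = 99, so by Euler's criterion 52^99 = (52/199) = +1 or -1 mod 199.
Compute by square-and-multiply:
  99 = 64 + 32 + 2 + 1 (binary 1100011)
  Repeated squaring mod 199: 52^1 = 52, 52^2 = 117, 52^4 = 157, 52^8 = 172, 52^16 = 132, 52^32 = 111, 52^64 = 182
  52^99 = 52^64 * 52^32 * 52^2 * 52^1 = 182 * 111 * 117 * 52 mod 199
    182 * 111 = 20202 = 103 mod 199
    103 * 117 = 12051 = 111 mod 199
    111 * 52 = 5772 = 1 mod 199
  52^99 = 1 mod 199
Result 1: 52 is a quadratic residue mod 199.
52^99 mod 199 = 1

1


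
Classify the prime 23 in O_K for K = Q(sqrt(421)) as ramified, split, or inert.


K = Q(sqrt(421)). Since d mod 4 = 1, disc(K) = 421.
Check p | disc: 421 mod 23 = 7.
p does not divide disc. Compute Legendre symbol (d/p):
7^((23-1)/2) mod 23 = -1
(d/p) = -1, so p is inert: (p) stays prime with e=1, f=2, g=1.
Therefore p is inert.

inert


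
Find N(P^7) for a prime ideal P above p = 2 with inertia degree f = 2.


N(P^a) = p^(a*f)
= 2^(7*2)
= 2^14
= 16384

16384


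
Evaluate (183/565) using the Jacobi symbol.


Compute (183/565) via quadratic reciprocity:
  reciprocity: (183/565) -> +(565/183)
  reduce: (16/183)
  pull out 2: (2/183) = +1  (since 183 mod 8 = 7)
  pull out 2: (2/183) = +1  (since 183 mod 8 = 7)
  pull out 2: (2/183) = +1  (since 183 mod 8 = 7)
  pull out 2: (2/183) = +1  (since 183 mod 8 = 7)
  (1/183) = 1
Product of signs = 1

1


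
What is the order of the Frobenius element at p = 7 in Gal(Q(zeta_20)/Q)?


The Frobenius at p in Gal(Q(zeta_n)/Q) = (Z/nZ)* is the class of p, so its order is ord_20(7), the smallest k >= 1 with 7^k = 1 mod 20.
n = 20 = 2^2 * 5, phi(20) = 8; the order divides phi(n).
Divisors of 8: 1, 2, 4, 8
Repeated squaring mod 20: 7^1 = 7, 7^2 = 9, 7^4 = 1, 7^8 = 1
Test divisors in increasing order:
  k=1: 7^1 = 7 mod 20
  k=2: 7^2 = 9 mod 20
  k=4: 7^4 = 1 mod 20  <- first divisor giving 1
Order = 4

4


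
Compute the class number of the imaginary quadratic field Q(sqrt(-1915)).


K = Q(sqrt(-1915)). d mod 4 = 1, so D = disc(K) = d = -1915
h(K) equals the number of primitive reduced positive-definite forms (a, b, c) = a*x^2 + b*x*y + c*y^2 with b^2 - 4ac = D,
where reduced means |b| <= a <= c, with b >= 0 whenever |b| = a or a = c, and primitive means gcd(a, b, c) = 1.
Reduced forces 3a^2 <= |D| = 1915, so 1 <= a <= 25; b must have the parity of D, and c = (b^2 - D)/(4a) must be an integer >= a.
Enumerate a = 1..25, b in [-a, a]:
  a=1: (1, 1, 479)  [1]
  a=2..4: none
  a=5: (5, 5, 97)  [1]
  a=6..12: none
  a=13: (13, -3, 37), (13, 3, 37)  [2]
  a=14..18: none
  a=19: (19, -17, 29), (19, 17, 29)  [2]
  a=20..25: none
Total reduced forms: 1 + 1 + 2 + 2 = 6
h = 6

6


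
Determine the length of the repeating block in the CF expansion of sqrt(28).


Run the CF algorithm for sqrt(28).
a_0 = floor(sqrt(28)) = 5; set m_0=0, q_0=1.
Recurrence: m' = q*a - m,  q' = (d - m'^2)/q,  a' = floor((a_0 + m')/q').
  step 1: m=5, q=3, a=3
  step 2: m=4, q=4, a=2
  step 3: m=4, q=3, a=3
  step 4: m=5, q=1, a=10
a_4 = 2*a_0 = 10, so the period closes here.
sqrt(28) = [5; 3, 2, 3, 10]
Period length = 4

4


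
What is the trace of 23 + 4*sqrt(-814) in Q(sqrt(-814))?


Tr(a + b*sqrt(d)) = (a + b*sqrt(d)) + (a - b*sqrt(d)) = 2a
= 2 * (23)
= 46

46


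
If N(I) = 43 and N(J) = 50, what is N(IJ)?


N(IJ) = N(I) * N(J)
= 43 * 50
= 2150

2150


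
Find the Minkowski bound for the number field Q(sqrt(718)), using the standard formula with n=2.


d = 718, d mod 4 = 2, so disc(K) = 4d = 2872; |disc(K)| = 2872
Real quadratic field, so n = 2, s = r2 = 0, r1 = 2
M = (n!/n^n) * (4/pi)^s * sqrt(|disc(K)|) = (2!/2^2) * (4/pi)^0 * sqrt(2872)
= 0.5 * 1.000000 * 53.591044
= 26.7955

26.7955


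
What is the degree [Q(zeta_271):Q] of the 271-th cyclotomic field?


The degree equals Euler's totient phi(271).
271 = 271
phi(271) = 270

270


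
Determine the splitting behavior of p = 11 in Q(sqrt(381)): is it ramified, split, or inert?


K = Q(sqrt(381)). Since d mod 4 = 1, disc(K) = 381.
Check p | disc: 381 mod 11 = 7.
p does not divide disc. Compute Legendre symbol (d/p):
7^((11-1)/2) mod 11 = -1
(d/p) = -1, so p is inert: (p) stays prime with e=1, f=2, g=1.
Therefore p is inert.

inert


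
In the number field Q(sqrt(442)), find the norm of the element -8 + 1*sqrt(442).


N(a + b*sqrt(d)) = a^2 - d*b^2
= (-8)^2 - (442)*(1)^2
= 64 - 442
= -378

-378


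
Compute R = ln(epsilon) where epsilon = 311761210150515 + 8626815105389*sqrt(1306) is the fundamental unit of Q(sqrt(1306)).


epsilon = 311761210150515 + 8626815105389*sqrt(1306)
= 6.2352e+14
R = ln(6.2352e+14)
= 34.0664

34.0664


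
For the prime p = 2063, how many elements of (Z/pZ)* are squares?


For prime p, the number of non-zero quadratic residues is (p-1)/2.
= (2063-1)/2
= 1031

1031


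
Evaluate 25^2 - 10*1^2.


x^2 - d*y^2
= 25^2 - 10*1^2
= 625 - 10
= 615

615


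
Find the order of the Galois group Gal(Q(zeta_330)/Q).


|Gal(Q(zeta_330)/Q)| = phi(330)
= 80

80


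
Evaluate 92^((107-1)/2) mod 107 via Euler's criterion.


p = 107 is prime and the exponent is (p-1)/2 = 53, so by Euler's criterion 92^53 = (92/107) = +1 or -1 mod 107.
Compute by square-and-multiply:
  53 = 32 + 16 + 4 + 1 (binary 110101)
  Repeated squaring mod 107: 92^1 = 92, 92^2 = 11, 92^4 = 14, 92^8 = 89, 92^16 = 3, 92^32 = 9
  92^53 = 92^32 * 92^16 * 92^4 * 92^1 = 9 * 3 * 14 * 92 mod 107
    9 * 3 = 27 = 27 mod 107
    27 * 14 = 378 = 57 mod 107
    57 * 92 = 5244 = 1 mod 107
  92^53 = 1 mod 107
Result 1: 92 is a quadratic residue mod 107.
92^53 mod 107 = 1

1


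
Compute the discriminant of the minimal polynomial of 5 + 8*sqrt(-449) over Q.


The element 5 + 8*sqrt(-449) has minimal polynomial:
x^2 - 10*x + 28761
Discriminant = (-10)^2 - 4*(28761)
= 100 - 115044
= -114944

-114944


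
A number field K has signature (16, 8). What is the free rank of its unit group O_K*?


By Dirichlet's unit theorem:
rank = r1 + r2 - 1
= 16 + 8 - 1
= 23

23


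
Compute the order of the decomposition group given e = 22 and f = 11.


|D_P| = e * f
= 22 * 11
= 242

242


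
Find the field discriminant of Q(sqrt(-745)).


For K = Q(sqrt(d)) with d squarefree: disc(K) = d if d = 1 mod 4, and disc(K) = 4d if d = 2 or 3 mod 4.
Here d = -745, and d mod 4 = 3.
d = 3 mod 4, not 1 (O_K = Z[sqrt(d)]), so disc(K) = 4d = 4 * (-745) = -2980

-2980


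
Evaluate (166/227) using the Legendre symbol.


p = 227 is prime, so compute (166/227) with the reciprocity algorithm (Jacobi-symbol steps: pull out 2s via (2/n), flip via reciprocity, reduce):
  pull out 2: (2/227) = -1  (since 227 mod 8 = 3)
  reciprocity: (83/227) -> -(227/83)
  reduce: (61/83)
  reciprocity: (61/83) -> +(83/61)
  reduce: (22/61)
  pull out 2: (2/61) = -1  (since 61 mod 8 = 5)
  reciprocity: (11/61) -> +(61/11)
  reduce: (6/11)
  pull out 2: (2/11) = -1  (since 11 mod 8 = 3)
  reciprocity: (3/11) -> -(11/3)
  reduce: (2/3)
  pull out 2: (2/3) = -1  (since 3 mod 8 = 3)
  (1/3) = 1
Product of signs = 1
(166/227) = 1

1


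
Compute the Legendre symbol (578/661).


p = 661 is prime, so compute (578/661) with the reciprocity algorithm (Jacobi-symbol steps: pull out 2s via (2/n), flip via reciprocity, reduce):
  pull out 2: (2/661) = -1  (since 661 mod 8 = 5)
  reciprocity: (289/661) -> +(661/289)
  reduce: (83/289)
  reciprocity: (83/289) -> +(289/83)
  reduce: (40/83)
  pull out 2: (2/83) = -1  (since 83 mod 8 = 3)
  pull out 2: (2/83) = -1  (since 83 mod 8 = 3)
  pull out 2: (2/83) = -1  (since 83 mod 8 = 3)
  reciprocity: (5/83) -> +(83/5)
  reduce: (3/5)
  reciprocity: (3/5) -> +(5/3)
  reduce: (2/3)
  pull out 2: (2/3) = -1  (since 3 mod 8 = 3)
  (1/3) = 1
Product of signs = -1
(578/661) = -1

-1


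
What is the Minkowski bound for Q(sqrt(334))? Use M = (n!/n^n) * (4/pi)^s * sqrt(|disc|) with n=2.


d = 334, d mod 4 = 2, so disc(K) = 4d = 1336; |disc(K)| = 1336
Real quadratic field, so n = 2, s = r2 = 0, r1 = 2
M = (n!/n^n) * (4/pi)^s * sqrt(|disc(K)|) = (2!/2^2) * (4/pi)^0 * sqrt(1336)
= 0.5 * 1.000000 * 36.551334
= 18.2757

18.2757


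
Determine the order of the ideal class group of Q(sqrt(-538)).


K = Q(sqrt(-538)). d mod 4 = 2, so D = disc(K) = 4d = -2152
h(K) equals the number of primitive reduced positive-definite forms (a, b, c) = a*x^2 + b*x*y + c*y^2 with b^2 - 4ac = D,
where reduced means |b| <= a <= c, with b >= 0 whenever |b| = a or a = c, and primitive means gcd(a, b, c) = 1.
Reduced forces 3a^2 <= |D| = 2152, so 1 <= a <= 26; b must have the parity of D, and c = (b^2 - D)/(4a) must be an integer >= a.
Enumerate a = 1..26, b in [-a, a]:
  a=1: (1, 0, 538)  [1]
  a=2: (2, 0, 269)  [1]
  a=3..6: none
  a=7: (7, -2, 77), (7, 2, 77)  [2]
  a=8..10: none
  a=11: (11, -2, 49), (11, 2, 49)  [2]
  a=12..13: none
  a=14: (14, -12, 41), (14, 12, 41)  [2]
  a=15..21: none
  a=22: (22, -20, 29), (22, 20, 29)  [2]
  a=23..26: none
Total reduced forms: 1 + 1 + 2 + 2 + 2 + 2 = 10
h = 10

10


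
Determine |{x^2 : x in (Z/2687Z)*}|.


For prime p, the number of non-zero quadratic residues is (p-1)/2.
= (2687-1)/2
= 1343

1343


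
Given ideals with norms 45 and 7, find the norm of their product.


N(IJ) = N(I) * N(J)
= 45 * 7
= 315

315


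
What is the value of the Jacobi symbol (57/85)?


Compute (57/85) via quadratic reciprocity:
  reciprocity: (57/85) -> +(85/57)
  reduce: (28/57)
  pull out 2: (2/57) = +1  (since 57 mod 8 = 1)
  pull out 2: (2/57) = +1  (since 57 mod 8 = 1)
  reciprocity: (7/57) -> +(57/7)
  reduce: (1/7)
  (1/7) = 1
Product of signs = 1

1


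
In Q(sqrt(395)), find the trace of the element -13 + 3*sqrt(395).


Tr(a + b*sqrt(d)) = (a + b*sqrt(d)) + (a - b*sqrt(d)) = 2a
= 2 * (-13)
= -26

-26


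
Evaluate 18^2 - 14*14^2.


x^2 - d*y^2
= 18^2 - 14*14^2
= 324 - 2744
= -2420

-2420


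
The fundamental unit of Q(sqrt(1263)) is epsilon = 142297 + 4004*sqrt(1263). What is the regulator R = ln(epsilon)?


epsilon = 142297 + 4004*sqrt(1263)
= 284594.0000
R = ln(284594.0000)
= 12.5588

12.5588


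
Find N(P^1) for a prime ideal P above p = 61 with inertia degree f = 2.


N(P^a) = p^(a*f)
= 61^(1*2)
= 61^2
= 3721

3721


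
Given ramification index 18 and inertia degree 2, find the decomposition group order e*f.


|D_P| = e * f
= 18 * 2
= 36

36


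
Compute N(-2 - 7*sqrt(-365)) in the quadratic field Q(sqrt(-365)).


N(a + b*sqrt(d)) = a^2 - d*b^2
= (-2)^2 - (-365)*(-7)^2
= 4 + 17885
= 17889

17889


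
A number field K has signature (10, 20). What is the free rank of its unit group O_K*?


By Dirichlet's unit theorem:
rank = r1 + r2 - 1
= 10 + 20 - 1
= 29

29


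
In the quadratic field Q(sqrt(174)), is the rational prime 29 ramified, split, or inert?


K = Q(sqrt(174)). Since d mod 4 = 2, disc(K) = 696.
Check p | disc: 696 mod 29 = 0.
p divides disc, so p ramifies: (p) = P^2 with e=2, f=1, g=1.
Therefore p is ramified.

ramified


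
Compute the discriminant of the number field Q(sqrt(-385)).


For K = Q(sqrt(d)) with d squarefree: disc(K) = d if d = 1 mod 4, and disc(K) = 4d if d = 2 or 3 mod 4.
Here d = -385, and d mod 4 = 3.
d = 3 mod 4, not 1 (O_K = Z[sqrt(d)]), so disc(K) = 4d = 4 * (-385) = -1540

-1540


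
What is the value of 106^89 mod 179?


p = 179 is prime and the exponent is (p-1)/2 = 89, so by Euler's criterion 106^89 = (106/179) = +1 or -1 mod 179.
Compute by square-and-multiply:
  89 = 64 + 16 + 8 + 1 (binary 1011001)
  Repeated squaring mod 179: 106^1 = 106, 106^2 = 138, 106^4 = 70, 106^8 = 67, 106^16 = 14, 106^32 = 17, 106^64 = 110
  106^89 = 106^64 * 106^16 * 106^8 * 106^1 = 110 * 14 * 67 * 106 mod 179
    110 * 14 = 1540 = 108 mod 179
    108 * 67 = 7236 = 76 mod 179
    76 * 106 = 8056 = 1 mod 179
  106^89 = 1 mod 179
Result 1: 106 is a quadratic residue mod 179.
106^89 mod 179 = 1

1


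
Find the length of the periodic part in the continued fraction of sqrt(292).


Run the CF algorithm for sqrt(292).
a_0 = floor(sqrt(292)) = 17; set m_0=0, q_0=1.
Recurrence: m' = q*a - m,  q' = (d - m'^2)/q,  a' = floor((a_0 + m')/q').
  step 1: m=17, q=3, a=11
  step 2: m=16, q=12, a=2
  step 3: m=8, q=19, a=1
  step 4: m=11, q=9, a=3
  step 5: m=16, q=4, a=8
  step 6: m=16, q=9, a=3
  step 7: m=11, q=19, a=1
  step 8: m=8, q=12, a=2
  step 9: m=16, q=3, a=11
  step 10: m=17, q=1, a=34
a_10 = 2*a_0 = 34, so the period closes here.
sqrt(292) = [17; 11, 2, 1, 3, 8, 3, 1, 2, 11, 34]
Period length = 10

10


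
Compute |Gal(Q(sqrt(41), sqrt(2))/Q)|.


The 2 square roots of distinct primes are multiplicatively independent over Q,
so [K:Q] = 2^2 and Gal(K/Q) is isomorphic to (Z/2Z)^2.
|Gal| = 2^2 = 4

4


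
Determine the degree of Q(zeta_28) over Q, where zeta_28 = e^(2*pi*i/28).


The degree equals Euler's totient phi(28).
28 = 2^2 * 7
phi(28) = 12

12


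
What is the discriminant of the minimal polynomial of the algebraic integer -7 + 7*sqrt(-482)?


The element -7 + 7*sqrt(-482) has minimal polynomial:
x^2 + 14*x + 23667
Discriminant = (14)^2 - 4*(23667)
= 196 - 94668
= -94472

-94472


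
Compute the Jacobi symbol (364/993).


Compute (364/993) via quadratic reciprocity:
  pull out 2: (2/993) = +1  (since 993 mod 8 = 1)
  pull out 2: (2/993) = +1  (since 993 mod 8 = 1)
  reciprocity: (91/993) -> +(993/91)
  reduce: (83/91)
  reciprocity: (83/91) -> -(91/83)
  reduce: (8/83)
  pull out 2: (2/83) = -1  (since 83 mod 8 = 3)
  pull out 2: (2/83) = -1  (since 83 mod 8 = 3)
  pull out 2: (2/83) = -1  (since 83 mod 8 = 3)
  (1/83) = 1
Product of signs = 1

1


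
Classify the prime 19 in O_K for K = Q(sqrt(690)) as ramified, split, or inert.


K = Q(sqrt(690)). Since d mod 4 = 2, disc(K) = 2760.
Check p | disc: 2760 mod 19 = 5.
p does not divide disc. Compute Legendre symbol (d/p):
6^((19-1)/2) mod 19 = 1
(d/p) = 1, so p splits: (p) = P*P' with e=1, f=1, g=2.
Therefore p is split.

split


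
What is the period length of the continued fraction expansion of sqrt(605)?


Run the CF algorithm for sqrt(605).
a_0 = floor(sqrt(605)) = 24; set m_0=0, q_0=1.
Recurrence: m' = q*a - m,  q' = (d - m'^2)/q,  a' = floor((a_0 + m')/q').
  step 1: m=24, q=29, a=1
  step 2: m=5, q=20, a=1
  step 3: m=15, q=19, a=2
  step 4: m=23, q=4, a=11
  step 5: m=21, q=41, a=1
  step 6: m=20, q=5, a=8
  step 7: m=20, q=41, a=1
  step 8: m=21, q=4, a=11
  step 9: m=23, q=19, a=2
  step 10: m=15, q=20, a=1
  step 11: m=5, q=29, a=1
  step 12: m=24, q=1, a=48
a_12 = 2*a_0 = 48, so the period closes here.
sqrt(605) = [24; 1, 1, 2, 11, 1, 8, 1, 11, 2, 1, 1, 48]
Period length = 12

12


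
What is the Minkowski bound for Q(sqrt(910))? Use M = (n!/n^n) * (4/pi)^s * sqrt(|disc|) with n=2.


d = 910, d mod 4 = 2, so disc(K) = 4d = 3640; |disc(K)| = 3640
Real quadratic field, so n = 2, s = r2 = 0, r1 = 2
M = (n!/n^n) * (4/pi)^s * sqrt(|disc(K)|) = (2!/2^2) * (4/pi)^0 * sqrt(3640)
= 0.5 * 1.000000 * 60.332413
= 30.1662

30.1662


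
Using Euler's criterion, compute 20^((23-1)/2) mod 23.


p = 23 is prime and the exponent is (p-1)/2 = 11, so by Euler's criterion 20^11 = (20/23) = +1 or -1 mod 23.
Compute by square-and-multiply:
  11 = 8 + 2 + 1 (binary 1011)
  Repeated squaring mod 23: 20^1 = 20, 20^2 = 9, 20^4 = 12, 20^8 = 6
  20^11 = 20^8 * 20^2 * 20^1 = 6 * 9 * 20 mod 23
    6 * 9 = 54 = 8 mod 23
    8 * 20 = 160 = 22 mod 23
  20^11 = 22 mod 23
Result 22 = p - 1 = -1 mod 23: 20 is a quadratic non-residue mod 23. As a residue in [0, p-1] the value is 22.
20^11 mod 23 = 22

22


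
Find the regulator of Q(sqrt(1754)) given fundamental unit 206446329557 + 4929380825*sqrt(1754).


epsilon = 206446329557 + 4929380825*sqrt(1754)
= 4.1289e+11
R = ln(4.1289e+11)
= 26.7465

26.7465


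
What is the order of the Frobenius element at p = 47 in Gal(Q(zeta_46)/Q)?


The Frobenius at p in Gal(Q(zeta_n)/Q) = (Z/nZ)* is the class of p, so its order is ord_46(47), the smallest k >= 1 with 47^k = 1 mod 46.
n = 46 = 2 * 23, phi(46) = 22; the order divides phi(n).
Divisors of 22: 1, 2, 11, 22
Repeated squaring mod 46: 47^1 = 1, 47^2 = 1, 47^4 = 1, 47^8 = 1, 47^16 = 1
Test divisors in increasing order:
  k=1: 47^1 = 1 mod 46  <- first divisor giving 1
Order = 1

1


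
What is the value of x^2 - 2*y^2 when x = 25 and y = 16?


x^2 - d*y^2
= 25^2 - 2*16^2
= 625 - 512
= 113

113


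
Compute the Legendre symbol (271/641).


p = 641 is prime, so compute (271/641) with the reciprocity algorithm (Jacobi-symbol steps: pull out 2s via (2/n), flip via reciprocity, reduce):
  reciprocity: (271/641) -> +(641/271)
  reduce: (99/271)
  reciprocity: (99/271) -> -(271/99)
  reduce: (73/99)
  reciprocity: (73/99) -> +(99/73)
  reduce: (26/73)
  pull out 2: (2/73) = +1  (since 73 mod 8 = 1)
  reciprocity: (13/73) -> +(73/13)
  reduce: (8/13)
  pull out 2: (2/13) = -1  (since 13 mod 8 = 5)
  pull out 2: (2/13) = -1  (since 13 mod 8 = 5)
  pull out 2: (2/13) = -1  (since 13 mod 8 = 5)
  (1/13) = 1
Product of signs = 1
(271/641) = 1

1


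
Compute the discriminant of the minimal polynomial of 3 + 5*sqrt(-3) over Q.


The element 3 + 5*sqrt(-3) has minimal polynomial:
x^2 - 6*x + 84
Discriminant = (-6)^2 - 4*(84)
= 36 - 336
= -300

-300


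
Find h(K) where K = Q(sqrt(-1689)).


K = Q(sqrt(-1689)). d mod 4 = 3, so D = disc(K) = 4d = -6756
h(K) equals the number of primitive reduced positive-definite forms (a, b, c) = a*x^2 + b*x*y + c*y^2 with b^2 - 4ac = D,
where reduced means |b| <= a <= c, with b >= 0 whenever |b| = a or a = c, and primitive means gcd(a, b, c) = 1.
Reduced forces 3a^2 <= |D| = 6756, so 1 <= a <= 47; b must have the parity of D, and c = (b^2 - D)/(4a) must be an integer >= a.
Enumerate a = 1..47, b in [-a, a]:
  a=1: (1, 0, 1689)  [1]
  a=2: (2, 2, 845)  [1]
  a=3: (3, 0, 563)  [1]
  a=4: none
  a=5: (5, -2, 338), (5, 2, 338)  [2]
  a=6: (6, 6, 283)  [1]
  a=7..9: none
  a=10: (10, -2, 169), (10, 2, 169)  [2]
  a=11: (11, -8, 155), (11, 8, 155)  [2]
  a=12: none
  a=13: (13, -2, 130), (13, 2, 130)  [2]
  a=14: none
  a=15: (15, -12, 115), (15, 12, 115)  [2]
  a=16..21: none
  a=22: (22, -14, 79), (22, 14, 79)  [2]
  a=23: (23, -12, 75), (23, 12, 75)  [2]
  a=24: none
  a=25: (25, -12, 69), (25, 12, 69)  [2]
  a=26: (26, -2, 65), (26, 2, 65)  [2]
  a=27..28: none
  a=29: (29, -28, 65), (29, 28, 65)  [2]
  a=30: (30, -18, 59), (30, 18, 59)  [2]
  a=31: (31, -8, 55), (31, 8, 55)  [2]
  a=32: none
  a=33: (33, -30, 58), (33, 30, 58)  [2]
  a=34..38: none
  a=39: (39, -24, 47), (39, 24, 47)  [2]
  a=40: none
  a=41: (41, -38, 50), (41, 38, 50)  [2]
  a=42: none
  a=43: (43, -34, 46), (43, 34, 46)  [2]
  a=44..47: none
Total reduced forms: 1 + 1 + 1 + 2 + 1 + 2 + 2 + 2 + 2 + 2 + 2 + 2 + 2 + 2 + 2 + 2 + 2 + 2 + 2 + 2 = 36
h = 36

36


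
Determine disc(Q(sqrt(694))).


For K = Q(sqrt(d)) with d squarefree: disc(K) = d if d = 1 mod 4, and disc(K) = 4d if d = 2 or 3 mod 4.
Here d = 694, and d mod 4 = 2.
d = 2 mod 4, not 1 (O_K = Z[sqrt(d)]), so disc(K) = 4d = 4 * (694) = 2776

2776


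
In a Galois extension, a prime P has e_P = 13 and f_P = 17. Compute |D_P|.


|D_P| = e * f
= 13 * 17
= 221

221


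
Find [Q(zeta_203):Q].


The degree equals Euler's totient phi(203).
203 = 7 * 29
phi(203) = 168

168


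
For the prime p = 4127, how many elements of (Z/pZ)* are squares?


For prime p, the number of non-zero quadratic residues is (p-1)/2.
= (4127-1)/2
= 2063

2063


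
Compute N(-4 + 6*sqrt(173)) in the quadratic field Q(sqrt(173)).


N(a + b*sqrt(d)) = a^2 - d*b^2
= (-4)^2 - (173)*(6)^2
= 16 - 6228
= -6212

-6212


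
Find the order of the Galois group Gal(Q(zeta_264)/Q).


|Gal(Q(zeta_264)/Q)| = phi(264)
= 80

80


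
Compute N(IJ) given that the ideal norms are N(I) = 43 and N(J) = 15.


N(IJ) = N(I) * N(J)
= 43 * 15
= 645

645


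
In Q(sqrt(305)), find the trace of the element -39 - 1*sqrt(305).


Tr(a + b*sqrt(d)) = (a + b*sqrt(d)) + (a - b*sqrt(d)) = 2a
= 2 * (-39)
= -78

-78


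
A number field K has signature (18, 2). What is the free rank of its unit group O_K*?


By Dirichlet's unit theorem:
rank = r1 + r2 - 1
= 18 + 2 - 1
= 19

19


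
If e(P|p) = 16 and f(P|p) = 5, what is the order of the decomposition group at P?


|D_P| = e * f
= 16 * 5
= 80

80


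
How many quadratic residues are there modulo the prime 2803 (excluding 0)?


For prime p, the number of non-zero quadratic residues is (p-1)/2.
= (2803-1)/2
= 1401

1401


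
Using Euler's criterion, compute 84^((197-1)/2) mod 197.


p = 197 is prime and the exponent is (p-1)/2 = 98, so by Euler's criterion 84^98 = (84/197) = +1 or -1 mod 197.
Compute by square-and-multiply:
  98 = 64 + 32 + 2 (binary 1100010)
  Repeated squaring mod 197: 84^1 = 84, 84^2 = 161, 84^4 = 114, 84^8 = 191, 84^16 = 36, 84^32 = 114, 84^64 = 191
  84^98 = 84^64 * 84^32 * 84^2 = 191 * 114 * 161 mod 197
    191 * 114 = 21774 = 104 mod 197
    104 * 161 = 16744 = 196 mod 197
  84^98 = 196 mod 197
Result 196 = p - 1 = -1 mod 197: 84 is a quadratic non-residue mod 197. As a residue in [0, p-1] the value is 196.
84^98 mod 197 = 196

196


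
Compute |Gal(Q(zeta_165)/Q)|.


|Gal(Q(zeta_165)/Q)| = phi(165)
= 80

80


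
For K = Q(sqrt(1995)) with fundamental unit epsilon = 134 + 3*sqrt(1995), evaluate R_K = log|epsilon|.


epsilon = 134 + 3*sqrt(1995)
= 267.9963
R = ln(267.9963)
= 5.5910

5.5910


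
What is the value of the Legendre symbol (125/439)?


p = 439 is prime, so compute (125/439) with the reciprocity algorithm (Jacobi-symbol steps: pull out 2s via (2/n), flip via reciprocity, reduce):
  reciprocity: (125/439) -> +(439/125)
  reduce: (64/125)
  pull out 2: (2/125) = -1  (since 125 mod 8 = 5)
  pull out 2: (2/125) = -1  (since 125 mod 8 = 5)
  pull out 2: (2/125) = -1  (since 125 mod 8 = 5)
  pull out 2: (2/125) = -1  (since 125 mod 8 = 5)
  pull out 2: (2/125) = -1  (since 125 mod 8 = 5)
  pull out 2: (2/125) = -1  (since 125 mod 8 = 5)
  (1/125) = 1
Product of signs = 1
(125/439) = 1

1


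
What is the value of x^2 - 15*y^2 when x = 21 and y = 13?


x^2 - d*y^2
= 21^2 - 15*13^2
= 441 - 2535
= -2094

-2094


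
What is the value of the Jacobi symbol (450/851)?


Compute (450/851) via quadratic reciprocity:
  pull out 2: (2/851) = -1  (since 851 mod 8 = 3)
  reciprocity: (225/851) -> +(851/225)
  reduce: (176/225)
  pull out 2: (2/225) = +1  (since 225 mod 8 = 1)
  pull out 2: (2/225) = +1  (since 225 mod 8 = 1)
  pull out 2: (2/225) = +1  (since 225 mod 8 = 1)
  pull out 2: (2/225) = +1  (since 225 mod 8 = 1)
  reciprocity: (11/225) -> +(225/11)
  reduce: (5/11)
  reciprocity: (5/11) -> +(11/5)
  reduce: (1/5)
  (1/5) = 1
Product of signs = -1

-1


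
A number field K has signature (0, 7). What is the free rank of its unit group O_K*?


By Dirichlet's unit theorem:
rank = r1 + r2 - 1
= 0 + 7 - 1
= 6

6


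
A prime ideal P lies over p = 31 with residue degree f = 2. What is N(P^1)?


N(P^a) = p^(a*f)
= 31^(1*2)
= 31^2
= 961

961
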